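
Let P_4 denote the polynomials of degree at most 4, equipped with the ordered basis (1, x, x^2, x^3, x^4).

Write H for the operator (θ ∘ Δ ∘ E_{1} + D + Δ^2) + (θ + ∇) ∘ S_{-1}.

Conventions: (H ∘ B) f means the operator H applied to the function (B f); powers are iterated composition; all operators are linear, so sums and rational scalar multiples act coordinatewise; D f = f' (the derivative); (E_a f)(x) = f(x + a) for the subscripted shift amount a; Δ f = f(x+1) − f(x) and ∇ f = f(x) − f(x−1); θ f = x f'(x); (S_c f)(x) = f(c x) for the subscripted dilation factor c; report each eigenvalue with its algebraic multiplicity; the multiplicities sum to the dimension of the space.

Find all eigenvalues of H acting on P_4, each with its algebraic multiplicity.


image of 1: 0
image of x: -x
image of x^2: 2x^2 + 6x + 1
image of x^3: -3x^3 + 6x^2 + 18x + 5
image of x^4: 4x^4 + 20x^3 + 42x^2 + 56x + 13
the matrix is upper triangular; its diagonal is (0, -1, 2, -3, 4)
for a triangular matrix the eigenvalues are the diagonal entries, with algebraic multiplicity their repetition count

λ = -3 (multiplicity 1), λ = -1 (multiplicity 1), λ = 0 (multiplicity 1), λ = 2 (multiplicity 1), λ = 4 (multiplicity 1)


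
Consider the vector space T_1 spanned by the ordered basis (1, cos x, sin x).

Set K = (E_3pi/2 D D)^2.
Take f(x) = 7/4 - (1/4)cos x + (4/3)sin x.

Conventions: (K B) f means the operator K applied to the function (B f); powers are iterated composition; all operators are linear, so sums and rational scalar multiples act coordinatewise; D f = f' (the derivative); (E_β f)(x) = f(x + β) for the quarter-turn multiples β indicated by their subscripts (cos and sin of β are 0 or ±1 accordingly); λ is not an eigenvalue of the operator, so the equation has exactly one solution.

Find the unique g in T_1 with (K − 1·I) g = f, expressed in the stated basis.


write g with unknown coordinates in the stated basis and equate coefficients in (K − 1·I) g = f
solving from the highest basis element down gives g = -7/4 + (1/8)cos x - (2/3)sin x
check: K g = -(1/8)cos x + (2/3)sin x
so K g − 1·g = 7/4 - (1/4)cos x + (4/3)sin x = f ✓

g(x) = -7/4 + (1/8)cos x - (2/3)sin x


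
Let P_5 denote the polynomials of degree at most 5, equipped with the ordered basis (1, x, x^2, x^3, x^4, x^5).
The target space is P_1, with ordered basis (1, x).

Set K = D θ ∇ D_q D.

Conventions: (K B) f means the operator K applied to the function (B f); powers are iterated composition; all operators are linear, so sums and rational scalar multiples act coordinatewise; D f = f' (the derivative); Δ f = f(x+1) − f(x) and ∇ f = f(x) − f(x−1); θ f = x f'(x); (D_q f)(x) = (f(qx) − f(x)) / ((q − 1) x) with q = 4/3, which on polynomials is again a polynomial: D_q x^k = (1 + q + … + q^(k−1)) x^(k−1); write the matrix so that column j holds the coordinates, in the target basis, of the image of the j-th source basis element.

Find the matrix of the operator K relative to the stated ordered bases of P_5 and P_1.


image of 1: 0
image of x: 0
image of x^2: 0
image of x^3: 0
image of x^4: 296/9
image of x^5: (3500/9)x - 875/9
each image's coordinates form column j of the matrix

the matrix is [[0, 0, 0, 0, 296/9, -875/9]; [0, 0, 0, 0, 0, 3500/9]] (rows listed top to bottom)


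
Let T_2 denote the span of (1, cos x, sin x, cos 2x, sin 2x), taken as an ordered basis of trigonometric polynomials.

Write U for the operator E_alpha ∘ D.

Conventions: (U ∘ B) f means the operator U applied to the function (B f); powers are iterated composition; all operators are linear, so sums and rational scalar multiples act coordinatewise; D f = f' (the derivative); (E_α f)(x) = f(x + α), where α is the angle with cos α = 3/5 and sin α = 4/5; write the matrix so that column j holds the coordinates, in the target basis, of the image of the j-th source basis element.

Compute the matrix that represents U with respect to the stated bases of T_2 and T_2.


the matrix is [[0, 0, 0, 0, 0]; [0, -4/5, 3/5, 0, 0]; [0, -3/5, -4/5, 0, 0]; [0, 0, 0, -48/25, -14/25]; [0, 0, 0, 14/25, -48/25]] (rows listed top to bottom)

image of 1: 0
image of cos x: -(4/5)cos x - (3/5)sin x
image of sin x: (3/5)cos x - (4/5)sin x
image of cos 2x: -(48/25)cos 2x + (14/25)sin 2x
image of sin 2x: -(14/25)cos 2x - (48/25)sin 2x
each image's coordinates form column j of the matrix


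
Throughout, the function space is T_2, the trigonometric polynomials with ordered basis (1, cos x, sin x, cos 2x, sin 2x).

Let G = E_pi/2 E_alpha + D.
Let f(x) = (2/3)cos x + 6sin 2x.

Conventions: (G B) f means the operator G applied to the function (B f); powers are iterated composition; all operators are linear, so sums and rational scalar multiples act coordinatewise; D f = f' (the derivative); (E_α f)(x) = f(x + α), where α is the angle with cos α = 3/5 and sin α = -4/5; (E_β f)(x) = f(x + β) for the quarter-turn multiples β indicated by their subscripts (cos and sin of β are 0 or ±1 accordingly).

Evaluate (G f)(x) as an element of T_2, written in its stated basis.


E_alpha f = (2/5)cos x + (8/15)sin x - (144/25)cos 2x - (42/25)sin 2x
E_pi/2 E_alpha f = (8/15)cos x - (2/5)sin x + (144/25)cos 2x + (42/25)sin 2x
D f = -(2/3)sin x + 12cos 2x
(E_pi/2 E_alpha + D) f = (8/15)cos x - (16/15)sin x + (444/25)cos 2x + (42/25)sin 2x

g(x) = (8/15)cos x - (16/15)sin x + (444/25)cos 2x + (42/25)sin 2x


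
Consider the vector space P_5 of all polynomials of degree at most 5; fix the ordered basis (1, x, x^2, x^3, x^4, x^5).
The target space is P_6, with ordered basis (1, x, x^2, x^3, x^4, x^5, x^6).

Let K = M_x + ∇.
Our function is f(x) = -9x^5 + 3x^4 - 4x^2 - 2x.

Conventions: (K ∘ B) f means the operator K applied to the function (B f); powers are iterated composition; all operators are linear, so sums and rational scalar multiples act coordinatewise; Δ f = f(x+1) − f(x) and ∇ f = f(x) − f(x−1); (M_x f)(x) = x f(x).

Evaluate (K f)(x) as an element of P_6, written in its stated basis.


the result is g(x) = -9x^6 + 3x^5 - 45x^4 + 98x^3 - 110x^2 + 49x - 10

M_x f = -9x^6 + 3x^5 - 4x^3 - 2x^2
∇ f = -45x^4 + 102x^3 - 108x^2 + 49x - 10
(M_x + ∇) f = -9x^6 + 3x^5 - 45x^4 + 98x^3 - 110x^2 + 49x - 10


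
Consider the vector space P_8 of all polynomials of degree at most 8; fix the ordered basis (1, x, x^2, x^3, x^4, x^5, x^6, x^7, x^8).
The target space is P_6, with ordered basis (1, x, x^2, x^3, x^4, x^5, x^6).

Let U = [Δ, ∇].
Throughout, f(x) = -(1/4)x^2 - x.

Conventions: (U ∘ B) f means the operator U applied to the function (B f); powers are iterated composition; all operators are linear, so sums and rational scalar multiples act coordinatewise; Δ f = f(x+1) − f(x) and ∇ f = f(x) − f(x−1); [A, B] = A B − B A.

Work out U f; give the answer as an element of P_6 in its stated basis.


∇ f = -(1/2)x - 3/4
Δ ∇ f = -1/2
Δ f = -(1/2)x - 5/4
∇ Δ f = -1/2
[Δ, ∇] f = 0

the image equals g(x) = 0


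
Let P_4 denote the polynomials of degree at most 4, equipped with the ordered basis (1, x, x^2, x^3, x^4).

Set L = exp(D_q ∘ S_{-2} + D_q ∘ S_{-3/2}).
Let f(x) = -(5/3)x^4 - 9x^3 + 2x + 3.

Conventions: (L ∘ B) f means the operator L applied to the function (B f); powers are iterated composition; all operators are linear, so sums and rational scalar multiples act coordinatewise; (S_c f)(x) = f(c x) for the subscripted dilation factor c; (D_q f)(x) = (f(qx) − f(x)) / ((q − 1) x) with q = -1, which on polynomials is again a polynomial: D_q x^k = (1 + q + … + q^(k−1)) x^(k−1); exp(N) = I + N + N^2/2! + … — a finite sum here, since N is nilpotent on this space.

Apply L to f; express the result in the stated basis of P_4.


order-1 term: (819/8)x^2 - 7
the series for exp(D_q ∘ S_{-2} + D_q ∘ S_{-3/2}) f terminates at order 1
exp(D_q ∘ S_{-2} + D_q ∘ S_{-3/2}) f = -(5/3)x^4 - 9x^3 + (819/8)x^2 + 2x - 4

g(x) = -(5/3)x^4 - 9x^3 + (819/8)x^2 + 2x - 4


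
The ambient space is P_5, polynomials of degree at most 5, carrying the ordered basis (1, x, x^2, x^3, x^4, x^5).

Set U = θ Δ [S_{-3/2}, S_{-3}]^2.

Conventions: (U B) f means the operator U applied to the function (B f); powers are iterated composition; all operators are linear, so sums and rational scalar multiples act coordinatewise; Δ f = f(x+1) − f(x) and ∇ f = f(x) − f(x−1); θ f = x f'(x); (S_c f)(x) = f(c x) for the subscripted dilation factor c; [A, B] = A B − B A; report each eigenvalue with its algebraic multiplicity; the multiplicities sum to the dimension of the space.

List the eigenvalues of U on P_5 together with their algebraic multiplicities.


image of 1: 0
image of x: 0
image of x^2: 0
image of x^3: 0
image of x^4: 0
image of x^5: 0
the matrix is upper triangular; its diagonal is (0, 0, 0, 0, 0, 0)
for a triangular matrix the eigenvalues are the diagonal entries, with algebraic multiplicity their repetition count

λ = 0 (multiplicity 6)


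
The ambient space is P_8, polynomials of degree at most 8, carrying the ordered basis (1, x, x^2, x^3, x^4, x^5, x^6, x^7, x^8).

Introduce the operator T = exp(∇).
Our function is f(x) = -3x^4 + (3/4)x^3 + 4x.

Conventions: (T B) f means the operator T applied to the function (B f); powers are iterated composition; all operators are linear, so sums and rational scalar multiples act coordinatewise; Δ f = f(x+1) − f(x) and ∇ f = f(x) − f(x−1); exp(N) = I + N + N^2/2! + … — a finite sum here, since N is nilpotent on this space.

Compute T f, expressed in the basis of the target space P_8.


the image equals g(x) = -3x^4 - (45/4)x^3 + (9/4)x^2 + 16x + 1/4

order-1 term: -12x^3 + (81/4)x^2 - (57/4)x + 31/4
order-2 term: -18x^2 + (153/4)x - 93/4
order-3 term: -12x + 75/4
order-4 term: -3
the series for exp(∇) f terminates at order 4
exp(∇) f = -3x^4 - (45/4)x^3 + (9/4)x^2 + 16x + 1/4


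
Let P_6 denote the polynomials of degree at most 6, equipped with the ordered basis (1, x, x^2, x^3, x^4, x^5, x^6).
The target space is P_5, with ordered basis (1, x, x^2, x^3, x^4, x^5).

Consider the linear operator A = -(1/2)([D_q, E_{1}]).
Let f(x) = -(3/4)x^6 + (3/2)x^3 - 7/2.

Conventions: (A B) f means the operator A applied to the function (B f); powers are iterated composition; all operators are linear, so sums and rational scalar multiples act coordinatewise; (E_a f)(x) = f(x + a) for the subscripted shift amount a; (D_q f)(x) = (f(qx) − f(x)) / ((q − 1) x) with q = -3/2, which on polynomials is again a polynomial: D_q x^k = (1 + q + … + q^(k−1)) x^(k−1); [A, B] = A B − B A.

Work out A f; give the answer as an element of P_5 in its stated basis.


E_{1} f = -(3/4)x^6 - (9/2)x^5 - (45/4)x^4 - (27/2)x^3 - (27/4)x^2 - 11/4
D_q E_{1} f = (399/128)x^5 - (495/32)x^4 + (585/32)x^3 - (189/8)x^2 + (27/8)x
D_q f = (399/128)x^5 + (21/8)x^2
E_{1} D_q f = (399/128)x^5 + (1995/128)x^4 + (1995/64)x^3 + (2163/64)x^2 + (2667/128)x + 735/128
[D_q, E_{1}] f = -(3975/128)x^4 - (825/64)x^3 - (3675/64)x^2 - (2235/128)x - 735/128
(-(1/2)([D_q, E_{1}])) f = (3975/256)x^4 + (825/128)x^3 + (3675/128)x^2 + (2235/256)x + 735/256

the image equals g(x) = (3975/256)x^4 + (825/128)x^3 + (3675/128)x^2 + (2235/256)x + 735/256


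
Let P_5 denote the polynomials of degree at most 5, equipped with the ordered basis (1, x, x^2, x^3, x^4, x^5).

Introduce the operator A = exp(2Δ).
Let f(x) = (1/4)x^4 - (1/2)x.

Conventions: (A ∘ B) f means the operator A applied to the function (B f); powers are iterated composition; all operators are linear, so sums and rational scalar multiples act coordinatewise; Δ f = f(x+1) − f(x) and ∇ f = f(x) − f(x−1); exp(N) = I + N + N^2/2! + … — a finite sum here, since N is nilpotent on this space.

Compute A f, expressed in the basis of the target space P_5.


order-1 term: 2x^3 + 3x^2 + 2x - 1/2
order-2 term: 6x^2 + 12x + 7
order-3 term: 8x + 12
order-4 term: 4
the series for exp(2Δ) f terminates at order 4
exp(2Δ) f = (1/4)x^4 + 2x^3 + 9x^2 + (43/2)x + 45/2

the result is g(x) = (1/4)x^4 + 2x^3 + 9x^2 + (43/2)x + 45/2


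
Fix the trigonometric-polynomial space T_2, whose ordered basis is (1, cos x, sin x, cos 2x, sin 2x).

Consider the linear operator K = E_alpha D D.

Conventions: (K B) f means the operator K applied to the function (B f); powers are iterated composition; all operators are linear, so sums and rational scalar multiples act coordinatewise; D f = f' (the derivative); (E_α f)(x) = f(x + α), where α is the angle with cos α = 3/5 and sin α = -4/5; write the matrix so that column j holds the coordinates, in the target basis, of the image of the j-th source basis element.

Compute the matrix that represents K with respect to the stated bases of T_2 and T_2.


the matrix is [[0, 0, 0, 0, 0]; [0, -3/5, 4/5, 0, 0]; [0, -4/5, -3/5, 0, 0]; [0, 0, 0, 28/25, 96/25]; [0, 0, 0, -96/25, 28/25]] (rows listed top to bottom)

image of 1: 0
image of cos x: -(3/5)cos x - (4/5)sin x
image of sin x: (4/5)cos x - (3/5)sin x
image of cos 2x: (28/25)cos 2x - (96/25)sin 2x
image of sin 2x: (96/25)cos 2x + (28/25)sin 2x
each image's coordinates form column j of the matrix


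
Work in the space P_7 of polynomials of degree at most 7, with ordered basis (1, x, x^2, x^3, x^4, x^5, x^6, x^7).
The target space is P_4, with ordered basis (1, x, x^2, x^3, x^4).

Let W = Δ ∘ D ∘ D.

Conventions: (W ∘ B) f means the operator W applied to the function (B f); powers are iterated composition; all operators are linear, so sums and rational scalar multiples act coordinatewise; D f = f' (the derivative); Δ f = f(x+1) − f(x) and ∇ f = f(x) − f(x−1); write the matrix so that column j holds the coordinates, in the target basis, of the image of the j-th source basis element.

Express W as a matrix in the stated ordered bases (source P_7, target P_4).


the matrix is [[0, 0, 0, 6, 12, 20, 30, 42]; [0, 0, 0, 0, 24, 60, 120, 210]; [0, 0, 0, 0, 0, 60, 180, 420]; [0, 0, 0, 0, 0, 0, 120, 420]; [0, 0, 0, 0, 0, 0, 0, 210]] (rows listed top to bottom)

image of 1: 0
image of x: 0
image of x^2: 0
image of x^3: 6
image of x^4: 24x + 12
image of x^5: 60x^2 + 60x + 20
image of x^6: 120x^3 + 180x^2 + 120x + 30
image of x^7: 210x^4 + 420x^3 + 420x^2 + 210x + 42
each image's coordinates form column j of the matrix


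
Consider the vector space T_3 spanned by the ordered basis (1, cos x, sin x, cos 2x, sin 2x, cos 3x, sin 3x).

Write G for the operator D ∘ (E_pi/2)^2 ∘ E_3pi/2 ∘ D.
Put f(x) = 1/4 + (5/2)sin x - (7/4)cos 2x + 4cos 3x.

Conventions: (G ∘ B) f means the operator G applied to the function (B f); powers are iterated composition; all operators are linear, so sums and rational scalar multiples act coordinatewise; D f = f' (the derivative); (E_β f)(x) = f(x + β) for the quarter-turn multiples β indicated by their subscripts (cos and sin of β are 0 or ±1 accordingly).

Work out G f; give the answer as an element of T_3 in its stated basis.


g(x) = -(5/2)cos x - 7cos 2x - 36sin 3x

D f = (5/2)cos x + (7/2)sin 2x - 12sin 3x
E_3pi/2 D f = (5/2)sin x - (7/2)sin 2x - 12cos 3x
E_pi/2 E_3pi/2 D f = (5/2)cos x + (7/2)sin 2x - 12sin 3x
E_pi/2 E_pi/2 E_3pi/2 D f = -(5/2)sin x - (7/2)sin 2x + 12cos 3x
D (E_pi/2)^2 E_3pi/2 D f = -(5/2)cos x - 7cos 2x - 36sin 3x


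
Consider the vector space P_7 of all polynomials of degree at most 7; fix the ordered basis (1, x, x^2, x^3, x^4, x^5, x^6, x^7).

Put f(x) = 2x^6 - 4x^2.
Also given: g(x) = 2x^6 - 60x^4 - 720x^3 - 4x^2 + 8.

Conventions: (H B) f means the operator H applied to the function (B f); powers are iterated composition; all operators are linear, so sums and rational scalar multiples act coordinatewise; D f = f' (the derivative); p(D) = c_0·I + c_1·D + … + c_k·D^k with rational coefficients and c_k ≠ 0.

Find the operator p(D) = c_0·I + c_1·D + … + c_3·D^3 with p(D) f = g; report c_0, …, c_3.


p(D) = I − D^2 − 3·D^3, i.e. c_0 = 1, c_1 = 0, c_2 = -1, c_3 = -3

D^0 f = 2x^6 - 4x^2
D^1 f = 12x^5 - 8x
D^2 f = 60x^4 - 8
D^3 f = 240x^3
matching coefficients of g against c_0 f + c_1 Df + … from the top degree down determines the c_i
solution: c_0 = 1, c_1 = 0, c_2 = -1, c_3 = -3


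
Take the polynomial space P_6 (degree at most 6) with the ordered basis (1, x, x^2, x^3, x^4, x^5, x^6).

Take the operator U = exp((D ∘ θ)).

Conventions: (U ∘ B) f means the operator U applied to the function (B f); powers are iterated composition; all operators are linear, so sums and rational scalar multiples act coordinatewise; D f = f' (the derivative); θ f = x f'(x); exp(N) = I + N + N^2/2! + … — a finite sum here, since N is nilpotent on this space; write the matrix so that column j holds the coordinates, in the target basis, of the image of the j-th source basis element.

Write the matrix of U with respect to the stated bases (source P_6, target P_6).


image of 1: 1
image of x: x + 1
image of x^2: x^2 + 4x + 2
image of x^3: x^3 + 9x^2 + 18x + 6
image of x^4: x^4 + 16x^3 + 72x^2 + 96x + 24
image of x^5: x^5 + 25x^4 + 200x^3 + 600x^2 + 600x + 120
image of x^6: x^6 + 36x^5 + 450x^4 + 2400x^3 + 5400x^2 + 4320x + 720
each image's coordinates form column j of the matrix

the matrix is [[1, 1, 2, 6, 24, 120, 720]; [0, 1, 4, 18, 96, 600, 4320]; [0, 0, 1, 9, 72, 600, 5400]; [0, 0, 0, 1, 16, 200, 2400]; [0, 0, 0, 0, 1, 25, 450]; [0, 0, 0, 0, 0, 1, 36]; [0, 0, 0, 0, 0, 0, 1]] (rows listed top to bottom)


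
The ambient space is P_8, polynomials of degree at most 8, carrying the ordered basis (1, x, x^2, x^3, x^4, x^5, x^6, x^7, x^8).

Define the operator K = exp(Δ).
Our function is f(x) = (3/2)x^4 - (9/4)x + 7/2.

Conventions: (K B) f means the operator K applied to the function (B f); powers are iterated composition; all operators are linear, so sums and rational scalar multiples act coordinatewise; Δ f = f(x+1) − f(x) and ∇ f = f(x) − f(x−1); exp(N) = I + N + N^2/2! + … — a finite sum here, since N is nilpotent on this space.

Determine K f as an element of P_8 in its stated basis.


order-1 term: 6x^3 + 9x^2 + 6x - 3/4
order-2 term: 9x^2 + 18x + 21/2
order-3 term: 6x + 9
order-4 term: 3/2
the series for exp(Δ) f terminates at order 4
exp(Δ) f = (3/2)x^4 + 6x^3 + 18x^2 + (111/4)x + 95/4

g(x) = (3/2)x^4 + 6x^3 + 18x^2 + (111/4)x + 95/4


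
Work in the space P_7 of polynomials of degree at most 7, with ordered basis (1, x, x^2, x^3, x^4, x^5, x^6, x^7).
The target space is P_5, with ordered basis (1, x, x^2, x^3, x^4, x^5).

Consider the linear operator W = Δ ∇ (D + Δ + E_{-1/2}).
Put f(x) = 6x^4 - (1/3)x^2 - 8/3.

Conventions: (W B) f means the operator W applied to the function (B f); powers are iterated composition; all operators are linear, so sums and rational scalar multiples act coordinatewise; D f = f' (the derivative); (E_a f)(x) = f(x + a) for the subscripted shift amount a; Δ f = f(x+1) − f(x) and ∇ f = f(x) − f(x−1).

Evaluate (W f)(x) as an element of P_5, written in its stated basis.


D f = 24x^3 - (2/3)x
Δ f = 24x^3 + 36x^2 + (70/3)x + 17/3
E_{-1/2} f = 6x^4 - 12x^3 + (26/3)x^2 - (8/3)x - 19/8
(D + Δ + E_{-1/2}) f = 6x^4 + 36x^3 + (134/3)x^2 + 20x + 79/24
∇ (D + Δ + E_{-1/2}) f = 24x^3 + 72x^2 + (16/3)x + 16/3
Δ ∇ (D + Δ + E_{-1/2}) f = 72x^2 + 216x + 304/3

g(x) = 72x^2 + 216x + 304/3


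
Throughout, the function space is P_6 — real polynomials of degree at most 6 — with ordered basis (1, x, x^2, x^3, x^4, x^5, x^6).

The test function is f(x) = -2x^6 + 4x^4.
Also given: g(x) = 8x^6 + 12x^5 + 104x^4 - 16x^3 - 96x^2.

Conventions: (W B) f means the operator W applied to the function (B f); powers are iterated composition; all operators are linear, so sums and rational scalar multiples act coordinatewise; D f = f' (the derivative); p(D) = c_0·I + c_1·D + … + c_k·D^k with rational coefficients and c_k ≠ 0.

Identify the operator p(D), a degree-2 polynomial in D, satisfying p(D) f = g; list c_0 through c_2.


D^0 f = -2x^6 + 4x^4
D^1 f = -12x^5 + 16x^3
D^2 f = -60x^4 + 48x^2
matching coefficients of g against c_0 f + c_1 Df + … from the top degree down determines the c_i
solution: c_0 = -4, c_1 = -1, c_2 = -2

c_0 = -4, c_1 = -1, c_2 = -2


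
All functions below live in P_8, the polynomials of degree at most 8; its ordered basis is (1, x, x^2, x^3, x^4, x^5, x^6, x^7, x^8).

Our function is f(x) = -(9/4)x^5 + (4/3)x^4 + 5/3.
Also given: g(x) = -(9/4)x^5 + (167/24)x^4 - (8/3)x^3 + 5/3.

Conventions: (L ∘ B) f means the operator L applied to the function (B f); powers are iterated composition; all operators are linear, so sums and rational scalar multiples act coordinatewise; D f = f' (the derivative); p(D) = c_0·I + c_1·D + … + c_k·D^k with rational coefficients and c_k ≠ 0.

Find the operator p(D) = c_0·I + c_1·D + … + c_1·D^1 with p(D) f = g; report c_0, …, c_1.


D^0 f = -(9/4)x^5 + (4/3)x^4 + 5/3
D^1 f = -(45/4)x^4 + (16/3)x^3
matching coefficients of g against c_0 f + c_1 Df + … from the top degree down determines the c_i
solution: c_0 = 1, c_1 = -1/2

c_0 = 1, c_1 = -1/2


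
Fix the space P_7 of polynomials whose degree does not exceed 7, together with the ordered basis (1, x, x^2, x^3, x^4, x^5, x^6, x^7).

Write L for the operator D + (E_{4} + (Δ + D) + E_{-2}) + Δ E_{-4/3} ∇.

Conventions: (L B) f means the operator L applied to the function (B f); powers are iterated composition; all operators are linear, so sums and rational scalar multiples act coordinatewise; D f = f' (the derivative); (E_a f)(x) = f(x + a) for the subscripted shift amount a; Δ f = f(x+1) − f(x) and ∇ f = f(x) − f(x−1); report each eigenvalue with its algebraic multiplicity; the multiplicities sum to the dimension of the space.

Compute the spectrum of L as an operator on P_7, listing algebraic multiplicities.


λ = 2 (multiplicity 8)

image of 1: 2
image of x: 2x + 5
image of x^2: 2x^2 + 10x + 23
image of x^3: 2x^3 + 15x^2 + 69x + 49
image of x^4: 2x^4 + 20x^3 + 138x^2 + 196x + 889/3
image of x^5: 2x^5 + 25x^4 + 230x^3 + 490x^2 + (4445/3)x + 25171/27
image of x^6: 2x^6 + 30x^5 + 345x^4 + 980x^3 + 4445x^2 + (50342/9)x + 116401/27
image of x^7: 2x^7 + 35x^6 + 483x^5 + 1715x^4 + (31115/3)x^3 + (176197/9)x^2 + (814807/27)x + 1287529/81
the matrix is upper triangular; its diagonal is (2, 2, 2, 2, 2, 2, 2, 2)
for a triangular matrix the eigenvalues are the diagonal entries, with algebraic multiplicity their repetition count


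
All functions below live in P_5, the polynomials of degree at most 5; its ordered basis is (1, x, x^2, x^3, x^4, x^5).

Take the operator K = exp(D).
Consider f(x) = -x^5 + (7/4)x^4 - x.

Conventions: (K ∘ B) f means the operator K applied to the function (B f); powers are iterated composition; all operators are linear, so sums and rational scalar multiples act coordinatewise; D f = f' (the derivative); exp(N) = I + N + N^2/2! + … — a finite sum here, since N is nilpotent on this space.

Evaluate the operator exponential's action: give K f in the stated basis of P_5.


order-1 term: -5x^4 + 7x^3 - 1
order-2 term: -10x^3 + (21/2)x^2
order-3 term: -10x^2 + 7x
order-4 term: -5x + 7/4
order-5 term: -1
the series for exp(D) f terminates at order 5
exp(D) f = -x^5 - (13/4)x^4 - 3x^3 + (1/2)x^2 + x - 1/4

g(x) = -x^5 - (13/4)x^4 - 3x^3 + (1/2)x^2 + x - 1/4


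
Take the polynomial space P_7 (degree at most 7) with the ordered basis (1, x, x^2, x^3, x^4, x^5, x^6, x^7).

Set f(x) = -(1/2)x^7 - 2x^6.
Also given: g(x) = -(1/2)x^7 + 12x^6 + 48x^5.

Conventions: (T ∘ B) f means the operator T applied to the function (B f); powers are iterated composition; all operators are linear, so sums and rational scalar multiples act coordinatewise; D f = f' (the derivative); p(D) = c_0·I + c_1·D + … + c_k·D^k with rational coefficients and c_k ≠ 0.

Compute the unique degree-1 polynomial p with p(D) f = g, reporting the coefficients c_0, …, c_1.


D^0 f = -(1/2)x^7 - 2x^6
D^1 f = -(7/2)x^6 - 12x^5
matching coefficients of g against c_0 f + c_1 Df + … from the top degree down determines the c_i
solution: c_0 = 1, c_1 = -4

c_0 = 1, c_1 = -4


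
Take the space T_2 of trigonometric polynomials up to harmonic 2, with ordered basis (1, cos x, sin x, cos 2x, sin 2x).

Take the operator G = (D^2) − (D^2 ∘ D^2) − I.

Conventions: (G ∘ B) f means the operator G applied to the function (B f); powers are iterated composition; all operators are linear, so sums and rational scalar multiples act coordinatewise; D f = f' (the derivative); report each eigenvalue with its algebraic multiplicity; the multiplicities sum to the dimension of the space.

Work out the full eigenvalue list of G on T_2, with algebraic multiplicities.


λ = -21 (multiplicity 2), λ = -3 (multiplicity 2), λ = -1 (multiplicity 1)

image of 1: -1
image of cos x: -3cos x
image of sin x: -3sin x
image of cos 2x: -21cos 2x
image of sin 2x: -21sin 2x
the matrix is diagonal; its diagonal is (-1, -3, -3, -21, -21)
for a triangular matrix the eigenvalues are the diagonal entries, with algebraic multiplicity their repetition count


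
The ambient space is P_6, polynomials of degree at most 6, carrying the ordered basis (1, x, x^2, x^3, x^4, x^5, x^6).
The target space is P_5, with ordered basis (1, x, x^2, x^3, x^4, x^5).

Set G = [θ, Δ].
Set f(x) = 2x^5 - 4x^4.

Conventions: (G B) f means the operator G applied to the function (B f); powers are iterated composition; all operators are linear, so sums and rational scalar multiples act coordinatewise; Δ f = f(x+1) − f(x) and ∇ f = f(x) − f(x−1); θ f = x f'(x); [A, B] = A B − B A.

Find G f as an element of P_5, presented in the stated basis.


Δ f = 10x^4 + 4x^3 - 4x^2 - 6x - 2
θ Δ f = 40x^4 + 12x^3 - 8x^2 - 6x
θ f = 10x^5 - 16x^4
Δ θ f = 50x^4 + 36x^3 + 4x^2 - 14x - 6
[θ, Δ] f = -10x^4 - 24x^3 - 12x^2 + 8x + 6

the image equals g(x) = -10x^4 - 24x^3 - 12x^2 + 8x + 6


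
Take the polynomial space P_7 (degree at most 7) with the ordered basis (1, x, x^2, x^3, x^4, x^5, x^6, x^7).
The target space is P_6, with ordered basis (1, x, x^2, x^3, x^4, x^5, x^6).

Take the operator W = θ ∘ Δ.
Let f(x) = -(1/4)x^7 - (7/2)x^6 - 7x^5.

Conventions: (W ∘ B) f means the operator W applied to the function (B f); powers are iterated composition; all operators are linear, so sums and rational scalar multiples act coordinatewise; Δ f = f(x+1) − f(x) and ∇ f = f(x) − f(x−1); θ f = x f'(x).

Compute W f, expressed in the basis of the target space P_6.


the image equals g(x) = -(21/2)x^6 - (525/4)x^5 - 385x^4 - (1785/4)x^3 - (511/2)x^2 - (231/4)x

Δ f = -(7/4)x^6 - (105/4)x^5 - (385/4)x^4 - (595/4)x^3 - (511/4)x^2 - (231/4)x - 43/4
θ Δ f = -(21/2)x^6 - (525/4)x^5 - 385x^4 - (1785/4)x^3 - (511/2)x^2 - (231/4)x


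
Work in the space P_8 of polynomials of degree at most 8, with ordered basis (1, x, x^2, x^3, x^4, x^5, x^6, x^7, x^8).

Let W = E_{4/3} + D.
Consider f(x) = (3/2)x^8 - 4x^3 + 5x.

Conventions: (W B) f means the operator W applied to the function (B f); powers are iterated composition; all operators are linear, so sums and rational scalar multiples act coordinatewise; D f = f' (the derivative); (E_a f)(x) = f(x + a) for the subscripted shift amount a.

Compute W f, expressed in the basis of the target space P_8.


the result is g(x) = (3/2)x^8 + 28x^7 + (224/3)x^6 + (1792/9)x^5 + (8960/27)x^4 + (28348/81)x^3 + (50540/243)x^2 + (53629/729)x + 37547/2187

E_{4/3} f = (3/2)x^8 + 16x^7 + (224/3)x^6 + (1792/9)x^5 + (8960/27)x^4 + (28348/81)x^3 + (53456/243)x^2 + (53629/729)x + 26612/2187
D f = 12x^7 - 12x^2 + 5
(E_{4/3} + D) f = (3/2)x^8 + 28x^7 + (224/3)x^6 + (1792/9)x^5 + (8960/27)x^4 + (28348/81)x^3 + (50540/243)x^2 + (53629/729)x + 37547/2187


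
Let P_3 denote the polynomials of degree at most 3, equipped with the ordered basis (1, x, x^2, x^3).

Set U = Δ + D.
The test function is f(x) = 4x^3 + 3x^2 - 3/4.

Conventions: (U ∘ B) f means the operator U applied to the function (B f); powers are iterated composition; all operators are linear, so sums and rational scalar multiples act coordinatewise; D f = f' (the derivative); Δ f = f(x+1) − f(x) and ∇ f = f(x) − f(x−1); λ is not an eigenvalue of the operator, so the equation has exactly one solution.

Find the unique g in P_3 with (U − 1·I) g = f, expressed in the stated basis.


the result is g(x) = -4x^3 - 27x^2 - 120x - 1081/4

write g with unknown coordinates in the stated basis and equate coefficients in (U − 1·I) g = f
solving from the highest basis element down gives g = -4x^3 - 27x^2 - 120x - 1081/4
check: U g = -24x^2 - 120x - 271
so U g − 1·g = 4x^3 + 3x^2 - 3/4 = f ✓


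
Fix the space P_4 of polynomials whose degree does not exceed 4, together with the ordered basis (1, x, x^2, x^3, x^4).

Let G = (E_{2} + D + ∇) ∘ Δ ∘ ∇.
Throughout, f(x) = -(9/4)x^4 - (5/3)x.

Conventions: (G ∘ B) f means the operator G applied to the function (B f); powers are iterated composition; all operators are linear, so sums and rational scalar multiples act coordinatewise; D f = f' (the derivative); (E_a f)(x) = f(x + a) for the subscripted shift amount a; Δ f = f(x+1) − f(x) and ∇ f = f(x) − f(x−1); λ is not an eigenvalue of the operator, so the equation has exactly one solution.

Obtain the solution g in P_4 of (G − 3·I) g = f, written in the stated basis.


the image equals g(x) = (3/4)x^4 + 3x^2 + (221/9)x + 23/2

write g with unknown coordinates in the stated basis and equate coefficients in (G − 3·I) g = f
solving from the highest basis element down gives g = (3/4)x^4 + 3x^2 + (221/9)x + 23/2
check: G g = 9x^2 + 72x + 69/2
so G g − 3·g = -(9/4)x^4 - (5/3)x = f ✓


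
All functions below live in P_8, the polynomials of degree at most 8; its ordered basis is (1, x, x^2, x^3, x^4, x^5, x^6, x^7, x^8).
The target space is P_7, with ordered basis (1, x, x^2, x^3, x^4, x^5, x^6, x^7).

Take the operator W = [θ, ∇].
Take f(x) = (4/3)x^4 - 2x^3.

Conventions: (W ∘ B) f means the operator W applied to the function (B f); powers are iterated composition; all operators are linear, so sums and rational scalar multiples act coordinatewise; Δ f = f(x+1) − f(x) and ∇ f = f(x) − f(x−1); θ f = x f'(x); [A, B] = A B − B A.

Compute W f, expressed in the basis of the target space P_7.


∇ f = (16/3)x^3 - 14x^2 + (34/3)x - 10/3
θ ∇ f = 16x^3 - 28x^2 + (34/3)x
θ f = (16/3)x^4 - 6x^3
∇ θ f = (64/3)x^3 - 50x^2 + (118/3)x - 34/3
[θ, ∇] f = -(16/3)x^3 + 22x^2 - 28x + 34/3

g(x) = -(16/3)x^3 + 22x^2 - 28x + 34/3


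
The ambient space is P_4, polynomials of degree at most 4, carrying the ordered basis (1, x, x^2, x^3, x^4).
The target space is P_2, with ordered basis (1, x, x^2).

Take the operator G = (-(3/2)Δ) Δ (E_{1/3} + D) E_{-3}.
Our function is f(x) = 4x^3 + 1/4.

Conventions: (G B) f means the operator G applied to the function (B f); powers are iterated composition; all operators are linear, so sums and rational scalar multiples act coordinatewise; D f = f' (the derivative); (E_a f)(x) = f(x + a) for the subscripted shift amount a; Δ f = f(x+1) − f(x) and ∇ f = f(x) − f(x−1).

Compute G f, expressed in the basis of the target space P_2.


E_{-3} f = 4x^3 - 36x^2 + 108x - 431/4
E_{1/3} E_{-3} f = 4x^3 - 32x^2 + (256/3)x - 8165/108
D E_{-3} f = 12x^2 - 72x + 108
(E_{1/3} + D) E_{-3} f = 4x^3 - 20x^2 + (40/3)x + 3499/108
Δ (E_{1/3} + D) E_{-3} f = 12x^2 - 28x - 8/3
Δ (Δ (E_{1/3} + D) E_{-3}) f = 24x - 16
(-(3/2)Δ) (Δ (E_{1/3} + D) E_{-3}) f = -36x + 24

the result is g(x) = -36x + 24


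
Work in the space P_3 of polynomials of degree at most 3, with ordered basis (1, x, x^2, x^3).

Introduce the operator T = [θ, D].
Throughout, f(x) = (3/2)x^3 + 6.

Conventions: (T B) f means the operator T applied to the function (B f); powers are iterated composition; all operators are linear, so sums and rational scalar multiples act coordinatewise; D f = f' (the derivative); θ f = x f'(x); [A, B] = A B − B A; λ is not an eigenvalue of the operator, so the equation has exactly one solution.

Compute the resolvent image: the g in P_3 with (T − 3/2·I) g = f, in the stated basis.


write g with unknown coordinates in the stated basis and equate coefficients in (T − 3/2·I) g = f
solving from the highest basis element down gives g = -x^3 + 2x^2 - (8/3)x - 20/9
check: T g = 3x^2 - 4x + 8/3
so T g − 3/2·g = (3/2)x^3 + 6 = f ✓

the result is g(x) = -x^3 + 2x^2 - (8/3)x - 20/9


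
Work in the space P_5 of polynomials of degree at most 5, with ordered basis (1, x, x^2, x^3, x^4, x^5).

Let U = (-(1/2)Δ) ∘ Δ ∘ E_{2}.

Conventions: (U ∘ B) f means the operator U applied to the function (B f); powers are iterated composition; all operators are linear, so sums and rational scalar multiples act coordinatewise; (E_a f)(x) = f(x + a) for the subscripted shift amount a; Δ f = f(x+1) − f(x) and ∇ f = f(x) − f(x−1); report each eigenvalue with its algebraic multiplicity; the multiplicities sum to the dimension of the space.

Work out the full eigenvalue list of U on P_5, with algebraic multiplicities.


λ = 0 (multiplicity 6)

image of 1: 0
image of x: 0
image of x^2: -1
image of x^3: -3x - 9
image of x^4: -6x^2 - 36x - 55
image of x^5: -10x^3 - 90x^2 - 275x - 285
the matrix is upper triangular; its diagonal is (0, 0, 0, 0, 0, 0)
for a triangular matrix the eigenvalues are the diagonal entries, with algebraic multiplicity their repetition count


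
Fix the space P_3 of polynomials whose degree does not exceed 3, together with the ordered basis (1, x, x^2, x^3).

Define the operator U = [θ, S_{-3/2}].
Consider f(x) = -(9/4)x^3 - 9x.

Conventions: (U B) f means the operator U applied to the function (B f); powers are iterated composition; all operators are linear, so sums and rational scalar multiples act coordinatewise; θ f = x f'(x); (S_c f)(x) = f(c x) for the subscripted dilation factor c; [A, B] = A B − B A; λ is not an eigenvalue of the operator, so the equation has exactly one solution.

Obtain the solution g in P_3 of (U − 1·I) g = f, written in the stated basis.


write g with unknown coordinates in the stated basis and equate coefficients in (U − 1·I) g = f
solving from the highest basis element down gives g = (9/4)x^3 + 9x
check: U g = 0
so U g − 1·g = -(9/4)x^3 - 9x = f ✓

the result is g(x) = (9/4)x^3 + 9x


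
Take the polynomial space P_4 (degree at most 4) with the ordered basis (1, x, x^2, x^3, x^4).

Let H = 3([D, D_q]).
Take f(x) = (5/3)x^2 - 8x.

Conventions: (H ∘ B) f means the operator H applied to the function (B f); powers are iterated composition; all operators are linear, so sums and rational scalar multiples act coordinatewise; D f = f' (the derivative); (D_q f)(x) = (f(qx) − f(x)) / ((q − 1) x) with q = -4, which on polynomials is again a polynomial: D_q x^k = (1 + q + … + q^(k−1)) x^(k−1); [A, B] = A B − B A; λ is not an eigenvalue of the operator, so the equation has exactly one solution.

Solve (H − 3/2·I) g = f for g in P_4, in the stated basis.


g(x) = -(10/9)x^2 + (16/3)x + 100/9

write g with unknown coordinates in the stated basis and equate coefficients in (H − 3/2·I) g = f
solving from the highest basis element down gives g = -(10/9)x^2 + (16/3)x + 100/9
check: H g = 50/3
so H g − 3/2·g = (5/3)x^2 - 8x = f ✓


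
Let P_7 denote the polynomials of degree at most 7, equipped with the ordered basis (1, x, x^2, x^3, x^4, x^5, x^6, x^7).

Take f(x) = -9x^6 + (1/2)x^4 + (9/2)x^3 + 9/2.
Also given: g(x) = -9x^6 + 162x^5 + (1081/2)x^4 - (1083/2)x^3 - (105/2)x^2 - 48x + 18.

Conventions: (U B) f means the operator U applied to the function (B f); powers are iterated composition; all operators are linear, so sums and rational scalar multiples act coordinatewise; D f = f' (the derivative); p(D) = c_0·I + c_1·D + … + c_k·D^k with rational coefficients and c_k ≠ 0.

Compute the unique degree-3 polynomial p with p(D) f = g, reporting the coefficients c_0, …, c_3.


D^0 f = -9x^6 + (1/2)x^4 + (9/2)x^3 + 9/2
D^1 f = -54x^5 + 2x^3 + (27/2)x^2
D^2 f = -270x^4 + 6x^2 + 27x
D^3 f = -1080x^3 + 12x + 27
matching coefficients of g against c_0 f + c_1 Df + … from the top degree down determines the c_i
solution: c_0 = 1, c_1 = -3, c_2 = -2, c_3 = 1/2

c_0 = 1, c_1 = -3, c_2 = -2, c_3 = 1/2


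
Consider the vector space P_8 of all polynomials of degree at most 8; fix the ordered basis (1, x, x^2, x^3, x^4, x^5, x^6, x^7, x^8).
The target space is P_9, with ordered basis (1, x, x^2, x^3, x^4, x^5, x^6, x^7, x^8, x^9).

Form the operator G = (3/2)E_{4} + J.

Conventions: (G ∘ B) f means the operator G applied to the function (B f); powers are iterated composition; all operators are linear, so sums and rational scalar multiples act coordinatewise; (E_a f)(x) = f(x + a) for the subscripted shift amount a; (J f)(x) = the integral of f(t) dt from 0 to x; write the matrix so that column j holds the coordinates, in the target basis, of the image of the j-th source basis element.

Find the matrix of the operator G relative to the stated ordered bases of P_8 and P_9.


the matrix is [[3/2, 6, 24, 96, 384, 1536, 6144, 24576, 98304]; [1, 3/2, 12, 72, 384, 1920, 9216, 43008, 196608]; [0, 1/2, 3/2, 18, 144, 960, 5760, 32256, 172032]; [0, 0, 1/3, 3/2, 24, 240, 1920, 13440, 86016]; [0, 0, 0, 1/4, 3/2, 30, 360, 3360, 26880]; [0, 0, 0, 0, 1/5, 3/2, 36, 504, 5376]; [0, 0, 0, 0, 0, 1/6, 3/2, 42, 672]; [0, 0, 0, 0, 0, 0, 1/7, 3/2, 48]; [0, 0, 0, 0, 0, 0, 0, 1/8, 3/2]; [0, 0, 0, 0, 0, 0, 0, 0, 1/9]] (rows listed top to bottom)

image of 1: x + 3/2
image of x: (1/2)x^2 + (3/2)x + 6
image of x^2: (1/3)x^3 + (3/2)x^2 + 12x + 24
image of x^3: (1/4)x^4 + (3/2)x^3 + 18x^2 + 72x + 96
image of x^4: (1/5)x^5 + (3/2)x^4 + 24x^3 + 144x^2 + 384x + 384
image of x^5: (1/6)x^6 + (3/2)x^5 + 30x^4 + 240x^3 + 960x^2 + 1920x + 1536
image of x^6: (1/7)x^7 + (3/2)x^6 + 36x^5 + 360x^4 + 1920x^3 + 5760x^2 + 9216x + 6144
image of x^7: (1/8)x^8 + (3/2)x^7 + 42x^6 + 504x^5 + 3360x^4 + 13440x^3 + 32256x^2 + 43008x + 24576
image of x^8: (1/9)x^9 + (3/2)x^8 + 48x^7 + 672x^6 + 5376x^5 + 26880x^4 + 86016x^3 + 172032x^2 + 196608x + 98304
each image's coordinates form column j of the matrix


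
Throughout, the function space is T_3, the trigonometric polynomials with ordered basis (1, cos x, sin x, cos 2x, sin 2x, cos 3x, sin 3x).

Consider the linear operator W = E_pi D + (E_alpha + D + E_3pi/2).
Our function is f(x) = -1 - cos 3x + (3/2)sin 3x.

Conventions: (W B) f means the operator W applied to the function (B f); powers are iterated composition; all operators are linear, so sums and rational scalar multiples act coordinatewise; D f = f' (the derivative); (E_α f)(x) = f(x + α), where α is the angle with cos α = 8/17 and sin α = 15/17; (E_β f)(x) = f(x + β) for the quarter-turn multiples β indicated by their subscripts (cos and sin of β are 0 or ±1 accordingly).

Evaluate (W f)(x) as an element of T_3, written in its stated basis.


g(x) = -2 + (11515/4913)cos 3x - (2914/4913)sin 3x

D f = (9/2)cos 3x + 3sin 3x
E_pi D f = -(9/2)cos 3x - 3sin 3x
E_alpha f = -1 + (8291/9826)cos 3x - (7827/4913)sin 3x
D f = (9/2)cos 3x + 3sin 3x
E_3pi/2 f = -1 + (3/2)cos 3x + sin 3x
(E_alpha + D + E_3pi/2) f = -2 + (67247/9826)cos 3x + (11825/4913)sin 3x
(E_pi D + (E_alpha + D + E_3pi/2)) f = -2 + (11515/4913)cos 3x - (2914/4913)sin 3x


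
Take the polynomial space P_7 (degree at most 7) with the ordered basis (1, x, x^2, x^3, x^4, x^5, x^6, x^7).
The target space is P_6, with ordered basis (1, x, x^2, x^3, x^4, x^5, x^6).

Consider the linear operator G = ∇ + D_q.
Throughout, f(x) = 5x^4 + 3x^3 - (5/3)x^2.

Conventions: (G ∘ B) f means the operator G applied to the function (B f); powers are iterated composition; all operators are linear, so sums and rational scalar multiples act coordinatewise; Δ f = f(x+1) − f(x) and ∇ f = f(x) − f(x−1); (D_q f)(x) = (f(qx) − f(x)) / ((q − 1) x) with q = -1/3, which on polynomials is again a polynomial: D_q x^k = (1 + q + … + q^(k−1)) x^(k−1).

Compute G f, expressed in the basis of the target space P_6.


∇ f = 20x^3 - 21x^2 + (23/3)x - 1/3
D_q f = (100/27)x^3 + (7/3)x^2 - (10/9)x
(∇ + D_q) f = (640/27)x^3 - (56/3)x^2 + (59/9)x - 1/3

the result is g(x) = (640/27)x^3 - (56/3)x^2 + (59/9)x - 1/3


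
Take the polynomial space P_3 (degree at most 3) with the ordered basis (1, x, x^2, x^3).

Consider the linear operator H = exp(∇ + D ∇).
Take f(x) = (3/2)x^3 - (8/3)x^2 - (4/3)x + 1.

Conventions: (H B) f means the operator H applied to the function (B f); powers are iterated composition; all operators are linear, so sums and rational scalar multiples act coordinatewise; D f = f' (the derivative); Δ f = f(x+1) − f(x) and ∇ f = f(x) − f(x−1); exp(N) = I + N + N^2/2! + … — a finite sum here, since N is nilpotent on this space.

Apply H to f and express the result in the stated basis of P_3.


order-1 term: (9/2)x^2 - (5/6)x - 7
order-2 term: (9/2)x + 11/6
order-3 term: 3/2
the series for exp(∇ + D ∇) f terminates at order 3
exp(∇ + D ∇) f = (3/2)x^3 + (11/6)x^2 + (7/3)x - 8/3

the result is g(x) = (3/2)x^3 + (11/6)x^2 + (7/3)x - 8/3
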